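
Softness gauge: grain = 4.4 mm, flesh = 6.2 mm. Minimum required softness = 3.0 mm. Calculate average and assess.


Average = (4.4 + 6.2) / 2 = 5.30 mm
Minimum = 3.0 mm
Meets requirement: Yes


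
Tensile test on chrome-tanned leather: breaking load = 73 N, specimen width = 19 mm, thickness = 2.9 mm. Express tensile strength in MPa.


1.32 MPa


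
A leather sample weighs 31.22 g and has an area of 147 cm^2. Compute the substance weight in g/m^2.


2123.8 g/m^2

Substance weight = mass / area x 10000
SW = 31.22 / 147 x 10000
SW = 2123.8 g/m^2


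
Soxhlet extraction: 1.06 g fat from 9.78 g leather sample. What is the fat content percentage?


Fat content = 1.06 / 9.78 x 100
Fat = 10.8%


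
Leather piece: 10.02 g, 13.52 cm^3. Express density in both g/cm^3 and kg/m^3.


0.741 g/cm^3
741 kg/m^3

Density = 10.02 / 13.52 = 0.741 g/cm^3
Convert: 0.741 x 1000 = 741 kg/m^3


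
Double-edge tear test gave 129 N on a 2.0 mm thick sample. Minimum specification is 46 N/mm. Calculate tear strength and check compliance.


Tear strength = 129 / 2.0 = 64.5 N/mm
Required minimum = 46 N/mm
Compliant: Yes


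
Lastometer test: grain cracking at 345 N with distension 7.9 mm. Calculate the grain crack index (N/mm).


Grain crack index = force / distension
Index = 345 / 7.9 = 43.7 N/mm


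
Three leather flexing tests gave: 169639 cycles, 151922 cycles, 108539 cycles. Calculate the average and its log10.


Average = 143367 cycles
log10 = 5.16


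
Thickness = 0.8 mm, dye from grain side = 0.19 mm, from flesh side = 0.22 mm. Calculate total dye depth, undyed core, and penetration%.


Total dyed = 0.19 + 0.22 = 0.41 mm
Undyed core = 0.8 - 0.41 = 0.39 mm
Penetration = 0.41 / 0.8 x 100 = 51.3%


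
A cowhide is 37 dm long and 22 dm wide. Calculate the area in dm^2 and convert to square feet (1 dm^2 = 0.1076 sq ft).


814 dm^2
87.59 sq ft

Area = 37 x 22 = 814 dm^2
Conversion: 814 x 0.1076 = 87.59 sq ft


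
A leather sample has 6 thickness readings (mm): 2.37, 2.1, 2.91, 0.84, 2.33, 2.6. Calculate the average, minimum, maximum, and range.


Average = 2.19 mm
Min = 0.84 mm
Max = 2.91 mm
Range = 2.07 mm

Sum = 13.15
Average = 13.15 / 6 = 2.19 mm
Minimum = 0.84 mm
Maximum = 2.91 mm
Range = 2.91 - 0.84 = 2.07 mm


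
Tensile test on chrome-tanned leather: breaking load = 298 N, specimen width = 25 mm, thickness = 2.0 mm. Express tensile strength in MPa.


5.96 MPa

Cross-section = 25 x 2.0 = 50.0 mm^2
TS = 298 / 50.0 = 5.96 MPa
(1 N/mm^2 = 1 MPa)


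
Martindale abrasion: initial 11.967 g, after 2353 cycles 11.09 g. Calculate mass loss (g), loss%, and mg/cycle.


Loss = 11.967 - 11.09 = 0.877 g
Loss% = 0.877 / 11.967 x 100 = 7.33%
Rate = 0.877 / 2353 x 1000 = 0.373 mg/cycle


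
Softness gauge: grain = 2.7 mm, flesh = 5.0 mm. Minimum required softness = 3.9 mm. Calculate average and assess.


Average = (2.7 + 5.0) / 2 = 3.85 mm
Minimum = 3.9 mm
Meets requirement: No


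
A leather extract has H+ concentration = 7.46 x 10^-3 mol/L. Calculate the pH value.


pH = -log10[H+]
pH = -log10(7.46 x 10^-3) = 2.13


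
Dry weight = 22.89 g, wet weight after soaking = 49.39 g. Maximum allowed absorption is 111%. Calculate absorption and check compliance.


Absorption = 115.8%
Compliant: No

WA = (49.39 - 22.89) / 22.89 x 100 = 115.8%
Maximum allowed: 111%
Compliant: No


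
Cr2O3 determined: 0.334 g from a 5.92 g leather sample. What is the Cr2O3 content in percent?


Cr2O3% = 0.334 / 5.92 x 100
Cr2O3% = 5.64%


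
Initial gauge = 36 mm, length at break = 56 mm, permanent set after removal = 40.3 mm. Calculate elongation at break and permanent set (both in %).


Elongation at break = (56 - 36) / 36 x 100 = 55.6%
Permanent set = (40.3 - 36) / 36 x 100 = 11.9%


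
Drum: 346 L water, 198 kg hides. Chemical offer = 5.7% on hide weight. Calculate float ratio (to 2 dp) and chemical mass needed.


Float ratio = 1.75
Chemical needed = 11.286 kg

Float ratio = 346 / 198 = 1.75
Chemical = 198 x 5.7 / 100 = 11.286 kg


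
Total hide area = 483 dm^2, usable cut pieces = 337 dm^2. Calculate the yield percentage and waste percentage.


Yield = 337 / 483 x 100 = 69.8%
Waste = 483 - 337 = 146 dm^2
Waste% = 100 - 69.8 = 30.2%


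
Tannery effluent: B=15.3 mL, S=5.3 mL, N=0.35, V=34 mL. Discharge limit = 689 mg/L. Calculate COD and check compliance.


COD = (15.3 - 5.3) x 0.35 x 8000 / 34 = 823.5 mg/L
Limit: 689 mg/L
Compliant: No


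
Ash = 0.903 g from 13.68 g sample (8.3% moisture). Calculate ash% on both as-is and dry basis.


As-is ash% = 0.903 / 13.68 x 100 = 6.60%
Dry mass = 13.68 x (100 - 8.3) / 100 = 12.54456 g
Dry-basis ash% = 0.903 / 12.54456 x 100 = 7.20%


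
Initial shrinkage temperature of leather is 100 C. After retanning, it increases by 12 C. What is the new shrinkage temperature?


112 C


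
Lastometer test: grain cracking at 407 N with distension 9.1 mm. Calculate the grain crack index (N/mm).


44.7 N/mm

Grain crack index = force / distension
Index = 407 / 9.1 = 44.7 N/mm


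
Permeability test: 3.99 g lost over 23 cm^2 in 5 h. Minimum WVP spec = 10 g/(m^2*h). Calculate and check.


WVP = 3.99 / (23 x 5) x 10000 = 346.96 g/(m^2*h)
Minimum: 10 g/(m^2*h)
Meets spec: Yes


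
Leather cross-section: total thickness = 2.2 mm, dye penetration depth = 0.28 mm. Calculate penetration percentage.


12.7%


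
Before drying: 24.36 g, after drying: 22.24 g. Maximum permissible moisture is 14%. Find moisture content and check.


MC = (24.36 - 22.24) / 24.36 x 100 = 8.7%
Maximum: 14%
Acceptable: Yes


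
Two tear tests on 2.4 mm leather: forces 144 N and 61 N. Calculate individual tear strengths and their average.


Tear 1 = 60.0 N/mm
Tear 2 = 25.4 N/mm
Average = 42.7 N/mm


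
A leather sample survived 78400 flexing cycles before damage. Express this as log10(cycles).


log10(78400) = 4.89


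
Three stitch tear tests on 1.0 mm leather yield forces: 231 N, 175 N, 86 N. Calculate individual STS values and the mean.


STS1 = 231 / 1.0 = 231.0 N/mm
STS2 = 175 / 1.0 = 175.0 N/mm
STS3 = 86 / 1.0 = 86.0 N/mm
Mean = (231.0 + 175.0 + 86.0) / 3 = 164.0 N/mm


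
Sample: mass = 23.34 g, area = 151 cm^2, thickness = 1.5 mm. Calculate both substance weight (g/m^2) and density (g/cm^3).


SW = 23.34 / 151 x 10000 = 1545.7 g/m^2
Volume = 151 x 1.5 / 10 = 22.65 cm^3
Density = 23.34 / 22.65 = 1.030 g/cm^3


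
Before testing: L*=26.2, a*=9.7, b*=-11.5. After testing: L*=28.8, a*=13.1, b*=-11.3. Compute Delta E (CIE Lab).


dL = 28.8 - 26.2 = 2.6
da = 13.1 - 9.7 = 3.4
db = -11.3 - (-11.5) = 0.2
dE = sqrt((2.6)^2 + (3.4)^2 + (0.2)^2) = 4.28


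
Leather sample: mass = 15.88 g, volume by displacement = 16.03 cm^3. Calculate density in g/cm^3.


0.991 g/cm^3


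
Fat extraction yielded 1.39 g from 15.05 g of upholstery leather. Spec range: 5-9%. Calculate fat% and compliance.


Fat% = 1.39 / 15.05 x 100 = 9.2%
Spec range: 5-9%
Compliant: No


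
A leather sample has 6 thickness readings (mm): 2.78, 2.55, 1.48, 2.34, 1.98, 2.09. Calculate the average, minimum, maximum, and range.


Sum = 13.22
Average = 13.22 / 6 = 2.20 mm
Minimum = 1.48 mm
Maximum = 2.78 mm
Range = 2.78 - 1.48 = 1.30 mm


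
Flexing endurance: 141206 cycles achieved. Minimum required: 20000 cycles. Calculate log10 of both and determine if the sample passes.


log10(141206) = 5.15
log10(20000) = 4.30
Passes: Yes


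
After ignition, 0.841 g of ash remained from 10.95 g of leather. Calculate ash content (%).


Ash% = 0.841 / 10.95 x 100
Ash% = 7.68%


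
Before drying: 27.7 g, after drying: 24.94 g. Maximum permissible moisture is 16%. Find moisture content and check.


Moisture content = 10.0%
Acceptable: Yes


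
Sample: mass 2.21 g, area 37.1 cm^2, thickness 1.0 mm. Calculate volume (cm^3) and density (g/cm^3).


Thickness in cm = 1.0 / 10 = 0.10 cm
Volume = 37.1 x 0.10 = 3.710 cm^3
Density = 2.21 / 3.710 = 0.596 g/cm^3


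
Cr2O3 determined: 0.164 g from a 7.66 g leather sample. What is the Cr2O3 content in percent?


2.14%

Cr2O3% = 0.164 / 7.66 x 100
Cr2O3% = 2.14%


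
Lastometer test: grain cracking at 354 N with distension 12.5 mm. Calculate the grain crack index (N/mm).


Grain crack index = force / distension
Index = 354 / 12.5 = 28.3 N/mm


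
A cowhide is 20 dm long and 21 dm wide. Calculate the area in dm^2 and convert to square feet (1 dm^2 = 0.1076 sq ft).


Area = 20 x 21 = 420 dm^2
Conversion: 420 x 0.1076 = 45.19 sq ft


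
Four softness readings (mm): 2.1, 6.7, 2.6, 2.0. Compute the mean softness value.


3.35 mm


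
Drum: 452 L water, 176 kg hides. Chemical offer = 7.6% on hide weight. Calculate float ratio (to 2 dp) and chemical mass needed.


Float ratio = 452 / 176 = 2.57
Chemical = 176 x 7.6 / 100 = 13.376 kg


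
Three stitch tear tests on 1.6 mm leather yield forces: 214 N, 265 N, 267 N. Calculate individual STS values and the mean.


STS1 = 133.8 N/mm
STS2 = 165.6 N/mm
STS3 = 166.9 N/mm
Mean = 155.4 N/mm

STS1 = 214 / 1.6 = 133.8 N/mm
STS2 = 265 / 1.6 = 165.6 N/mm
STS3 = 267 / 1.6 = 166.9 N/mm
Mean = (133.8 + 165.6 + 166.9) / 3 = 155.4 N/mm


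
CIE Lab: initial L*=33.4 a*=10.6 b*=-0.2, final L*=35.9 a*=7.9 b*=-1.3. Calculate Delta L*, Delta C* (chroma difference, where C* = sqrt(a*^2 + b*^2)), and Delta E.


Delta L* = 35.9 - 33.4 = 2.5
C1* = sqrt((10.6)^2 + (-0.2)^2) = 10.602
C2* = sqrt((7.9)^2 + (-1.3)^2) = 8.006
Delta C* = 8.006 - 10.602 = -2.60
Delta E = sqrt((2.5)^2 + (-2.7)^2 + (-1.1)^2) = 3.84


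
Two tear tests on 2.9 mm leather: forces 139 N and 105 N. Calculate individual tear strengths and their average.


Tear 1 = 47.9 N/mm
Tear 2 = 36.2 N/mm
Average = 42.1 N/mm

Tear 1 = 139 / 2.9 = 47.9 N/mm
Tear 2 = 105 / 2.9 = 36.2 N/mm
Average = (47.9 + 36.2) / 2 = 42.1 N/mm


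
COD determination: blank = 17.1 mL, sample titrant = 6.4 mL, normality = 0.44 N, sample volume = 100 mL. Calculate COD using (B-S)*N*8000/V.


COD = (17.1 - 6.4) x 0.44 x 8000 / 100
COD = 10.7 x 0.44 x 8000 / 100
COD = 376.6 mg/L


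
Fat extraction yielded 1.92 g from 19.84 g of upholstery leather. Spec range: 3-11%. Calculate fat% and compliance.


Fat content = 9.7%
Compliant: Yes

Fat% = 1.92 / 19.84 x 100 = 9.7%
Spec range: 3-11%
Compliant: Yes


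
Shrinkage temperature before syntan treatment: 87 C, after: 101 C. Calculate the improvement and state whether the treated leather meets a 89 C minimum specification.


Improvement = 14 C
Meets 89 C spec: Yes


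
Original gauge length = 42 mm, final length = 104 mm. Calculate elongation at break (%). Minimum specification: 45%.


Elongation = 147.6%
Meets spec: Yes

Extension = 104 - 42 = 62 mm
Elongation = 62 / 42 x 100 = 147.6%
Minimum required: 45%
Meets specification: Yes


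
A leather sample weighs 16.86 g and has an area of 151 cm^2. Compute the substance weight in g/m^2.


Substance weight = mass / area x 10000
SW = 16.86 / 151 x 10000
SW = 1116.6 g/m^2


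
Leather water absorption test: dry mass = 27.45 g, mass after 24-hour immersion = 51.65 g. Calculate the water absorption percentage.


Water absorbed = 51.65 - 27.45 = 24.20 g
WA% = 24.20 / 27.45 x 100 = 88.2%


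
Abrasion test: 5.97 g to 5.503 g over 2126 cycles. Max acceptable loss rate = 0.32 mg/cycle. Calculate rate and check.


Rate = 0.220 mg/cycle
Passes: Yes


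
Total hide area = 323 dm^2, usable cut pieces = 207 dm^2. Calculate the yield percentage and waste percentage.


Yield = 64.1%
Waste = 35.9%

Yield = 207 / 323 x 100 = 64.1%
Waste = 323 - 207 = 116 dm^2
Waste% = 100 - 64.1 = 35.9%


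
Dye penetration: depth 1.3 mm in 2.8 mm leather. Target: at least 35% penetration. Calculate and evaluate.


Penetration = 1.3 / 2.8 x 100 = 46.4%
Target: 35%
Meets target: Yes


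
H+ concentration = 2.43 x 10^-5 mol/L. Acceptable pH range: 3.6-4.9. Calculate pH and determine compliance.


pH = 4.61
Compliant: Yes


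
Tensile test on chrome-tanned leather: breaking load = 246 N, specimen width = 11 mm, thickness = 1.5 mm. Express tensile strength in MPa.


14.91 MPa

Cross-section = 11 x 1.5 = 16.5 mm^2
TS = 246 / 16.5 = 14.91 MPa
(1 N/mm^2 = 1 MPa)


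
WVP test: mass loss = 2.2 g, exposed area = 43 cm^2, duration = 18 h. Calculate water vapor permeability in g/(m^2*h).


WVP = mass_loss / (area x time) x 10000
WVP = 2.2 / (43 x 18) x 10000
WVP = 2.2 / 774 x 10000 = 28.42 g/(m^2*h)


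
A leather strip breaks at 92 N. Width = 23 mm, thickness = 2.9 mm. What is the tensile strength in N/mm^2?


1.38 N/mm^2

Cross-sectional area = 23 x 2.9 = 66.7 mm^2
Tensile strength = 92 / 66.7 = 1.38 N/mm^2


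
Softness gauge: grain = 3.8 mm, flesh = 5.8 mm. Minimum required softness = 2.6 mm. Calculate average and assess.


Average = (3.8 + 5.8) / 2 = 4.80 mm
Minimum = 2.6 mm
Meets requirement: Yes


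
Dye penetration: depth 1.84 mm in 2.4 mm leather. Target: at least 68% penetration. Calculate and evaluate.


Penetration = 1.84 / 2.4 x 100 = 76.7%
Target: 68%
Meets target: Yes


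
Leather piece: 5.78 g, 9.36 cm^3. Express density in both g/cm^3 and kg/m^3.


Density = 5.78 / 9.36 = 0.618 g/cm^3
Convert: 0.618 x 1000 = 618 kg/m^3


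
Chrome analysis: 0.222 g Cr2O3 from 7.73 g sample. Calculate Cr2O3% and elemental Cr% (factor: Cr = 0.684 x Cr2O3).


Cr2O3% = 0.222 / 7.73 x 100 = 2.87%
Cr% = 2.87 x 0.684 = 1.96%


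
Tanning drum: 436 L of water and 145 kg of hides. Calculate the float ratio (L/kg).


Float ratio = water / hide weight
Ratio = 436 / 145 = 3.0


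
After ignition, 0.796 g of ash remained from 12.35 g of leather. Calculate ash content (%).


6.45%

Ash% = 0.796 / 12.35 x 100
Ash% = 6.45%


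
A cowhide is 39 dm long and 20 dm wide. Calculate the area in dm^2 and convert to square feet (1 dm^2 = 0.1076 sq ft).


Area = 39 x 20 = 780 dm^2
Conversion: 780 x 0.1076 = 83.93 sq ft


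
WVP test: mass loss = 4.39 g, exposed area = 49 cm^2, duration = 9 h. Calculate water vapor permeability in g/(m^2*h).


WVP = mass_loss / (area x time) x 10000
WVP = 4.39 / (49 x 9) x 10000
WVP = 4.39 / 441 x 10000 = 99.55 g/(m^2*h)


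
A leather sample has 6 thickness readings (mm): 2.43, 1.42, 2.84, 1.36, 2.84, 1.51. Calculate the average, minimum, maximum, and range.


Sum = 12.40
Average = 12.40 / 6 = 2.07 mm
Minimum = 1.36 mm
Maximum = 2.84 mm
Range = 2.84 - 1.36 = 1.48 mm


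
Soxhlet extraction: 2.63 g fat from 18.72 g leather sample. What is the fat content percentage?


Fat content = 2.63 / 18.72 x 100
Fat = 14.0%


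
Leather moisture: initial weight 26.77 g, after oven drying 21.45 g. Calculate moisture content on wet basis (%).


Moisture = 26.77 - 21.45 = 5.32 g
MC = 5.32 / 26.77 x 100 = 19.9%


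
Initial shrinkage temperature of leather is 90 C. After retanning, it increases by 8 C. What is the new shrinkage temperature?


New Ts = 90 + 8 = 98 C


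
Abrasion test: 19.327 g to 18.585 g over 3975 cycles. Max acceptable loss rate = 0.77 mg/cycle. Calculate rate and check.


Rate = 0.187 mg/cycle
Passes: Yes


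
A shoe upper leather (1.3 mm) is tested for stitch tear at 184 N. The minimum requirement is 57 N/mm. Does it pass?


STS = 184 / 1.3 = 141.5 N/mm
Minimum required: 57 N/mm
Passes: Yes


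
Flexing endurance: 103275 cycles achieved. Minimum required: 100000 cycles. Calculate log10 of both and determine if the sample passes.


Achieved: log10 = 5.01
Required: log10 = 5.00
Passes: Yes

log10(103275) = 5.01
log10(100000) = 5.00
Passes: Yes


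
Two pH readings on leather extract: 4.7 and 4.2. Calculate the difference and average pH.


Difference = 0.5
Average pH = 4.45

Difference = |4.7 - 4.2| = 0.5
Average = (4.7 + 4.2) / 2 = 4.45


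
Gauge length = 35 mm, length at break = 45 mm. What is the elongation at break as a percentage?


Extension = 45 - 35 = 10 mm
Elongation = 10 / 35 x 100 = 28.6%


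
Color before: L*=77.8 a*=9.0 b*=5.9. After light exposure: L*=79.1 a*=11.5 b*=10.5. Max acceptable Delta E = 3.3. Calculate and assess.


dL = 1.3, da = 2.5, db = 4.6
dE = sqrt((1.3)^2 + (2.5)^2 + (4.6)^2) = 5.39
Max = 3.3
Passes: No


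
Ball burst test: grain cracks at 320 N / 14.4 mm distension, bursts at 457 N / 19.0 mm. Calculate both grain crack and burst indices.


Crack index = 22.2 N/mm
Burst index = 24.1 N/mm

Crack index = 320 / 14.4 = 22.2 N/mm
Burst index = 457 / 19.0 = 24.1 N/mm


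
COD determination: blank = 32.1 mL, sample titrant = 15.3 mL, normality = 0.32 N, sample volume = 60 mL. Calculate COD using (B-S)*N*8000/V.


716.8 mg/L

COD = (32.1 - 15.3) x 0.32 x 8000 / 60
COD = 16.8 x 0.32 x 8000 / 60
COD = 716.8 mg/L


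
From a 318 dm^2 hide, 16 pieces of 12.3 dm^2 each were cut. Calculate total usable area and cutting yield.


Usable area = 196.8 dm^2
Yield = 61.9%


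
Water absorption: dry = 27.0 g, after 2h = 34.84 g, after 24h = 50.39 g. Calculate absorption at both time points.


WA (2h) = (34.84 - 27.0) / 27.0 x 100 = 29.0%
WA (24h) = (50.39 - 27.0) / 27.0 x 100 = 86.6%


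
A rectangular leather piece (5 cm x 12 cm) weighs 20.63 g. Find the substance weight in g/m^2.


3438.3 g/m^2

Area = 5 x 12 = 60 cm^2
SW = 20.63 / 60 x 10000 = 3438.3 g/m^2


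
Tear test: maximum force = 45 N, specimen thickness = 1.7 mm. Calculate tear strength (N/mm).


Tear strength = force / thickness
Tear = 45 / 1.7 = 26.5 N/mm


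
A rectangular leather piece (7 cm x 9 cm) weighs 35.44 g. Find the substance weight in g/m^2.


Area = 7 x 9 = 63 cm^2
SW = 35.44 / 63 x 10000 = 5625.4 g/m^2


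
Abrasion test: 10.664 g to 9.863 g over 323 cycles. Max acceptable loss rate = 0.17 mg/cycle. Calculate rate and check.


Rate = 2.480 mg/cycle
Passes: No

Loss = 10.664 - 9.863 = 0.801 g
Rate = 0.801 g / 323 cycles x 1000 = 2.480 mg/cycle
Max = 0.17 mg/cycle
Passes: No


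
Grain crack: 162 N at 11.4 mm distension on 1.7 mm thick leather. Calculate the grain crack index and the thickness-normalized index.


Crack index = 14.2 N/mm
Normalized index = 8.4 N/mm per mm

Crack index = 162 / 11.4 = 14.2 N/mm
Normalized = 14.2 / 1.7 = 8.4 N/mm per mm


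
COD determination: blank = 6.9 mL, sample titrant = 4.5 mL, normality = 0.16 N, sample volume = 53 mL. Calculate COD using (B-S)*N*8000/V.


COD = (6.9 - 4.5) x 0.16 x 8000 / 53
COD = 2.4 x 0.16 x 8000 / 53
COD = 58.0 mg/L


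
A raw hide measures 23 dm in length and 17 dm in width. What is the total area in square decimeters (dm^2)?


Area = length x width
Area = 23 x 17 = 391 dm^2


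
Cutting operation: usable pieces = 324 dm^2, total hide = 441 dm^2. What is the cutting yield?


73.5%


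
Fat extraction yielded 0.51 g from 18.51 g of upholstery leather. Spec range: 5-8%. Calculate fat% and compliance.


Fat content = 2.8%
Compliant: No


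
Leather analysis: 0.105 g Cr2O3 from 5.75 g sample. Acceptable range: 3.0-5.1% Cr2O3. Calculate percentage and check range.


Cr2O3% = 0.105 / 5.75 x 100 = 1.83%
Acceptable range: 3.0 to 5.1%
Within range: No


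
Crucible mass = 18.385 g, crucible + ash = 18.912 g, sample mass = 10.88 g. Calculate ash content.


Ash mass = 0.527 g
Ash content = 4.84%

Ash mass = 18.912 - 18.385 = 0.527 g
Ash% = 0.527 / 10.88 x 100 = 4.84%


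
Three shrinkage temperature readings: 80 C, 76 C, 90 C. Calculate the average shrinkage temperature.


82.0 C

Average = (80 + 76 + 90) / 3
Average = 246 / 3 = 82.0 C


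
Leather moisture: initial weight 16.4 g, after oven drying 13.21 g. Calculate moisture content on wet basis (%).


Moisture = 16.4 - 13.21 = 3.19 g
MC = 3.19 / 16.4 x 100 = 19.5%


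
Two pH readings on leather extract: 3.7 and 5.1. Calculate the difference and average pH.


Difference = |3.7 - 5.1| = 1.4
Average = (3.7 + 5.1) / 2 = 4.40


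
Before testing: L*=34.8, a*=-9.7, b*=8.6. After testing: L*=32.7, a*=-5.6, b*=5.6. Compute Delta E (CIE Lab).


Delta E = 5.50

dL = 32.7 - 34.8 = -2.1
da = -5.6 - (-9.7) = 4.1
db = 5.6 - 8.6 = -3.0
dE = sqrt((-2.1)^2 + (4.1)^2 + (-3.0)^2) = 5.50


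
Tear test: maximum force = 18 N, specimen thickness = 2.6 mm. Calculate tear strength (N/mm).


6.9 N/mm


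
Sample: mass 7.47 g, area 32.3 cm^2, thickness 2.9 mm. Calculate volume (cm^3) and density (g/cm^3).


Thickness in cm = 2.9 / 10 = 0.29 cm
Volume = 32.3 x 0.29 = 9.367 cm^3
Density = 7.47 / 9.367 = 0.797 g/cm^3


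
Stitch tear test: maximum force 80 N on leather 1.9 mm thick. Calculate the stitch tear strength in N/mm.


42.1 N/mm

Stitch tear strength = force / thickness
STS = 80 / 1.9 = 42.1 N/mm


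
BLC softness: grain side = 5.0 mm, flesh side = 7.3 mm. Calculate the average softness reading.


Average = (5.0 + 7.3) / 2
Average = 6.15 mm


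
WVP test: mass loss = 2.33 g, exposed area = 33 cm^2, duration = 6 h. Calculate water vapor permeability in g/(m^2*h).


WVP = mass_loss / (area x time) x 10000
WVP = 2.33 / (33 x 6) x 10000
WVP = 2.33 / 198 x 10000 = 117.68 g/(m^2*h)


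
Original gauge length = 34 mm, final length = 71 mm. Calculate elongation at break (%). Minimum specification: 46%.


Elongation = 108.8%
Meets spec: Yes

Extension = 71 - 34 = 37 mm
Elongation = 37 / 34 x 100 = 108.8%
Minimum required: 46%
Meets specification: Yes


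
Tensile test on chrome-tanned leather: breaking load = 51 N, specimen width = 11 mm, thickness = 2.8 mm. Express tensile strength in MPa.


Cross-section = 11 x 2.8 = 30.8 mm^2
TS = 51 / 30.8 = 1.66 MPa
(1 N/mm^2 = 1 MPa)


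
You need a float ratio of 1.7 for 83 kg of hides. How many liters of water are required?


Water = hide weight x target ratio
Water = 83 x 1.7 = 141.1 L


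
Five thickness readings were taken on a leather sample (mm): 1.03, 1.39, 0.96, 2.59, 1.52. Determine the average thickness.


Sum = 1.03 + 1.39 + 0.96 + 2.59 + 1.52 = 7.49
Average = 7.49 / 5 = 1.50 mm


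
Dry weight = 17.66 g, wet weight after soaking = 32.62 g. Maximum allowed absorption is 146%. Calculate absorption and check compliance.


WA = (32.62 - 17.66) / 17.66 x 100 = 84.7%
Maximum allowed: 146%
Compliant: Yes


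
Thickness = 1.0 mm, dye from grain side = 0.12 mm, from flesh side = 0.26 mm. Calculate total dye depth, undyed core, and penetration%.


Total dyed = 0.38 mm
Undyed core = 0.62 mm
Penetration = 38.0%


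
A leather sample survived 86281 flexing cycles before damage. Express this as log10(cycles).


log10(86281) = 4.94


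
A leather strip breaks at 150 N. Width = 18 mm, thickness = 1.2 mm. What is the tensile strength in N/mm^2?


6.94 N/mm^2

Cross-sectional area = 18 x 1.2 = 21.6 mm^2
Tensile strength = 150 / 21.6 = 6.94 N/mm^2


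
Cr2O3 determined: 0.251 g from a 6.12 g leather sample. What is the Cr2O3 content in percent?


4.10%

Cr2O3% = 0.251 / 6.12 x 100
Cr2O3% = 4.10%


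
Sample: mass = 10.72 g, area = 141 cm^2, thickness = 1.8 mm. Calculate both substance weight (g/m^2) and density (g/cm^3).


SW = 10.72 / 141 x 10000 = 760.3 g/m^2
Volume = 141 x 1.8 / 10 = 25.38 cm^3
Density = 10.72 / 25.38 = 0.422 g/cm^3


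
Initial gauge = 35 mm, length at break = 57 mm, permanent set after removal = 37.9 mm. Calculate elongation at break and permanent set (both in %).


Elongation at break = 62.9%
Permanent set = 8.3%

Elongation at break = (57 - 35) / 35 x 100 = 62.9%
Permanent set = (37.9 - 35) / 35 x 100 = 8.3%


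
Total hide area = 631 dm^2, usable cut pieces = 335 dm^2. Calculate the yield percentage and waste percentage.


Yield = 53.1%
Waste = 46.9%

Yield = 335 / 631 x 100 = 53.1%
Waste = 631 - 335 = 296 dm^2
Waste% = 100 - 53.1 = 46.9%


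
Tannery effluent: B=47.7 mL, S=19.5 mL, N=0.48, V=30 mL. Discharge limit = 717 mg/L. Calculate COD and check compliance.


COD = 3609.6 mg/L
Compliant: No


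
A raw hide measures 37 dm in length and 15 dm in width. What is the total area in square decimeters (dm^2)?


Area = length x width
Area = 37 x 15 = 555 dm^2


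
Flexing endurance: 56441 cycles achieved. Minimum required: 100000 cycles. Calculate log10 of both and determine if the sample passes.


log10(56441) = 4.75
log10(100000) = 5.00
Passes: No


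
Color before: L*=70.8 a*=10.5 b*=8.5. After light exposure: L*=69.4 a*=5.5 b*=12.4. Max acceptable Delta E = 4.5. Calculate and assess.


dL = -1.4, da = -5.0, db = 3.9
dE = sqrt((-1.4)^2 + (-5.0)^2 + (3.9)^2) = 6.49
Max = 4.5
Passes: No


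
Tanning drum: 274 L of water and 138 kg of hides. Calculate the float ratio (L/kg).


Float ratio = water / hide weight
Ratio = 274 / 138 = 2.0


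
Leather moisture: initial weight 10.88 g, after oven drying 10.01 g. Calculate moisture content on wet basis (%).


Moisture = 10.88 - 10.01 = 0.87 g
MC = 0.87 / 10.88 x 100 = 8.0%


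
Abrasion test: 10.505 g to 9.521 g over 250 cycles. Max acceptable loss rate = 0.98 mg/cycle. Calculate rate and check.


Rate = 3.936 mg/cycle
Passes: No


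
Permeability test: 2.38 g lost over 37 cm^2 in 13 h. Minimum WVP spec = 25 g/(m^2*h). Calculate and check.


WVP = 49.48 g/(m^2*h)
Meets specification: Yes

WVP = 2.38 / (37 x 13) x 10000 = 49.48 g/(m^2*h)
Minimum: 25 g/(m^2*h)
Meets spec: Yes


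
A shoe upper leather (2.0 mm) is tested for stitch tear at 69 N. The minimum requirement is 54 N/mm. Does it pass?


STS = 34.5 N/mm
Passes: No


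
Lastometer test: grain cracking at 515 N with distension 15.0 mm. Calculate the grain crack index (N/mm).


34.3 N/mm

Grain crack index = force / distension
Index = 515 / 15.0 = 34.3 N/mm


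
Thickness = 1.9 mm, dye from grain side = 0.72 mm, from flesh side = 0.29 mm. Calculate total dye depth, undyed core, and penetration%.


Total dyed = 1.01 mm
Undyed core = 0.89 mm
Penetration = 53.2%

Total dyed = 0.72 + 0.29 = 1.01 mm
Undyed core = 1.9 - 1.01 = 0.89 mm
Penetration = 1.01 / 1.9 x 100 = 53.2%


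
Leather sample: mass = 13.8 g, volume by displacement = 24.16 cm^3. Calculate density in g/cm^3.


0.571 g/cm^3


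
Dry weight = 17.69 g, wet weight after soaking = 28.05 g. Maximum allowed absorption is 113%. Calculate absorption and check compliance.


Absorption = 58.6%
Compliant: Yes

WA = (28.05 - 17.69) / 17.69 x 100 = 58.6%
Maximum allowed: 113%
Compliant: Yes


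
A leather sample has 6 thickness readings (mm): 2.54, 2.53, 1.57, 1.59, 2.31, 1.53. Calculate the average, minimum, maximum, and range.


Average = 2.01 mm
Min = 1.53 mm
Max = 2.54 mm
Range = 1.01 mm

Sum = 12.07
Average = 12.07 / 6 = 2.01 mm
Minimum = 1.53 mm
Maximum = 2.54 mm
Range = 2.54 - 1.53 = 1.01 mm


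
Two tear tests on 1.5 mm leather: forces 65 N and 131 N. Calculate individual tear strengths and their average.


Tear 1 = 65 / 1.5 = 43.3 N/mm
Tear 2 = 131 / 1.5 = 87.3 N/mm
Average = (43.3 + 87.3) / 2 = 65.3 N/mm


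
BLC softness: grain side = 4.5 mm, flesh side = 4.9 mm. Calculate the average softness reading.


4.70 mm

Average = (4.5 + 4.9) / 2
Average = 4.70 mm


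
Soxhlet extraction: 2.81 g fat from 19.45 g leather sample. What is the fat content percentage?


14.4%

Fat content = 2.81 / 19.45 x 100
Fat = 14.4%


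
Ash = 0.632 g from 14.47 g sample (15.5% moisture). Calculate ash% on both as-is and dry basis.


As-is ash = 4.37%
Dry-basis ash = 5.17%


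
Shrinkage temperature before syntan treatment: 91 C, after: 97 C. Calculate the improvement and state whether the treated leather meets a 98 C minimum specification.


Improvement = 97 - 91 = 6 C
Spec check: 97 C >= 98 C? No


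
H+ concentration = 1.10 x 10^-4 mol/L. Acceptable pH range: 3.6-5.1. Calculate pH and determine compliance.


pH = 3.96
Compliant: Yes

pH = -log10(1.10 x 10^-4) = 3.96
Range: 3.6 to 5.1
Compliant: Yes


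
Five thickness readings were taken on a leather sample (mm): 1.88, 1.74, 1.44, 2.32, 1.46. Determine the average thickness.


Sum = 1.88 + 1.74 + 1.44 + 2.32 + 1.46 = 8.84
Average = 8.84 / 5 = 1.77 mm


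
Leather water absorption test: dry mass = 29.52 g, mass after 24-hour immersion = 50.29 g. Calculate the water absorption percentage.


Water absorbed = 50.29 - 29.52 = 20.77 g
WA% = 20.77 / 29.52 x 100 = 70.4%


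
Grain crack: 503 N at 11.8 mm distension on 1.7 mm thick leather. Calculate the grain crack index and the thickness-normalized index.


Crack index = 503 / 11.8 = 42.6 N/mm
Normalized = 42.6 / 1.7 = 25.1 N/mm per mm


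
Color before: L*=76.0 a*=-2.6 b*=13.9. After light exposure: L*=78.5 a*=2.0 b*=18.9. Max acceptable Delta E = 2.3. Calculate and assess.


dL = 2.5, da = 4.6, db = 5.0
dE = sqrt((2.5)^2 + (4.6)^2 + (5.0)^2) = 7.24
Max = 2.3
Passes: No


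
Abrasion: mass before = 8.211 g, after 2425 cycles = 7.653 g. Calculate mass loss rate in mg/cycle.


0.230 mg/cycle


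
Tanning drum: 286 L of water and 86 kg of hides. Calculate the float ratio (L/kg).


Float ratio = water / hide weight
Ratio = 286 / 86 = 3.3


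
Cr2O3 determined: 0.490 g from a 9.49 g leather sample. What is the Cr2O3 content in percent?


Cr2O3% = 0.490 / 9.49 x 100
Cr2O3% = 5.16%


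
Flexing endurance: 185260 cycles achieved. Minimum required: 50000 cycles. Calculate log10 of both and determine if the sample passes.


Achieved: log10 = 5.27
Required: log10 = 4.70
Passes: Yes


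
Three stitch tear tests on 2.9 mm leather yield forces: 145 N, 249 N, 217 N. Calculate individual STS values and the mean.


STS1 = 145 / 2.9 = 50.0 N/mm
STS2 = 249 / 2.9 = 85.9 N/mm
STS3 = 217 / 2.9 = 74.8 N/mm
Mean = (50.0 + 85.9 + 74.8) / 3 = 70.2 N/mm


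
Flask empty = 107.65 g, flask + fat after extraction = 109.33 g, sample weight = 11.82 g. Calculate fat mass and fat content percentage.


Fat mass = 109.33 - 107.65 = 1.68 g
Fat% = 1.68 / 11.82 x 100 = 14.2%


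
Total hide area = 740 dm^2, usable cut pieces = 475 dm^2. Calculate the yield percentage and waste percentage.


Yield = 64.2%
Waste = 35.8%

Yield = 475 / 740 x 100 = 64.2%
Waste = 740 - 475 = 265 dm^2
Waste% = 100 - 64.2 = 35.8%


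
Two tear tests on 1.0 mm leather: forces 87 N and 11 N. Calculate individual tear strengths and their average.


Tear 1 = 87.0 N/mm
Tear 2 = 11.0 N/mm
Average = 49.0 N/mm


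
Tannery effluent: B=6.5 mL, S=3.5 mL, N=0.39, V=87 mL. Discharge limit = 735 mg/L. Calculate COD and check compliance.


COD = 107.6 mg/L
Compliant: Yes

COD = (6.5 - 3.5) x 0.39 x 8000 / 87 = 107.6 mg/L
Limit: 735 mg/L
Compliant: Yes


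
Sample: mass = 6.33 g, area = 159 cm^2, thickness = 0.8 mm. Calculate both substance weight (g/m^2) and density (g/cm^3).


SW = 6.33 / 159 x 10000 = 398.1 g/m^2
Volume = 159 x 0.8 / 10 = 12.72 cm^3
Density = 6.33 / 12.72 = 0.498 g/cm^3


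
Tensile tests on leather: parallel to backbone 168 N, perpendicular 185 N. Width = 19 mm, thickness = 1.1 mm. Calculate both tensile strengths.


Parallel = 8.04 N/mm^2
Perpendicular = 8.85 N/mm^2

Area = 19 x 1.1 = 20.9 mm^2
TS (parallel) = 168 / 20.9 = 8.04 N/mm^2
TS (perpendicular) = 185 / 20.9 = 8.85 N/mm^2


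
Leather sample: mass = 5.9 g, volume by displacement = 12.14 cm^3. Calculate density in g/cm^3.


0.486 g/cm^3

Density = mass / volume
Density = 5.9 / 12.14 = 0.486 g/cm^3


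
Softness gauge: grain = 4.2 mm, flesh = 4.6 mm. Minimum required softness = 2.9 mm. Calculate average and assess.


Average softness = 4.40 mm
Meets requirement: Yes


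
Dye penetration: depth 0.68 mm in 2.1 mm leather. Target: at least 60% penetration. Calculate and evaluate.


Penetration = 0.68 / 2.1 x 100 = 32.4%
Target: 60%
Meets target: No


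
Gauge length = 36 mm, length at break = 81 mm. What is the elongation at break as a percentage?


Extension = 81 - 36 = 45 mm
Elongation = 45 / 36 x 100 = 125.0%


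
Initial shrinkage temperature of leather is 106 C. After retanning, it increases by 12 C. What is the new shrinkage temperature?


New Ts = 106 + 12 = 118 C


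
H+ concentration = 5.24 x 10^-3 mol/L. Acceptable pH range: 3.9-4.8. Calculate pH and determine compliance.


pH = -log10(5.24 x 10^-3) = 2.28
Range: 3.9 to 4.8
Compliant: No


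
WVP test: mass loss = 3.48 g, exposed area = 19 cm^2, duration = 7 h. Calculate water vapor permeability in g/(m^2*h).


WVP = mass_loss / (area x time) x 10000
WVP = 3.48 / (19 x 7) x 10000
WVP = 3.48 / 133 x 10000 = 261.65 g/(m^2*h)


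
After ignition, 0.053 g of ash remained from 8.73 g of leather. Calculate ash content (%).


Ash% = 0.053 / 8.73 x 100
Ash% = 0.61%


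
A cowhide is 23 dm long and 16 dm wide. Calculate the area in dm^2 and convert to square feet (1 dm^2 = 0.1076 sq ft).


Area = 23 x 16 = 368 dm^2
Conversion: 368 x 0.1076 = 39.60 sq ft


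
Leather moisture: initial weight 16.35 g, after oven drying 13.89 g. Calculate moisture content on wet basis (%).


15.0%

Moisture = 16.35 - 13.89 = 2.46 g
MC = 2.46 / 16.35 x 100 = 15.0%


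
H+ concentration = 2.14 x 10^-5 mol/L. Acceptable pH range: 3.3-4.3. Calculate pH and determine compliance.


pH = -log10(2.14 x 10^-5) = 4.67
Range: 3.3 to 4.3
Compliant: No


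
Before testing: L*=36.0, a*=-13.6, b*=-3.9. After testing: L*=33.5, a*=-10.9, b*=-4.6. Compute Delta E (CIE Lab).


dL = 33.5 - 36.0 = -2.5
da = -10.9 - (-13.6) = 2.7
db = -4.6 - (-3.9) = -0.7
dE = sqrt((-2.5)^2 + (2.7)^2 + (-0.7)^2) = 3.75


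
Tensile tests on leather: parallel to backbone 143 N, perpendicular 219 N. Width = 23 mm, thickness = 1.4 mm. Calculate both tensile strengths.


Parallel = 4.44 N/mm^2
Perpendicular = 6.80 N/mm^2

Area = 23 x 1.4 = 32.2 mm^2
TS (parallel) = 143 / 32.2 = 4.44 N/mm^2
TS (perpendicular) = 219 / 32.2 = 6.80 N/mm^2


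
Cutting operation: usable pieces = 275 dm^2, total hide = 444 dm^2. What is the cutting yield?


61.9%


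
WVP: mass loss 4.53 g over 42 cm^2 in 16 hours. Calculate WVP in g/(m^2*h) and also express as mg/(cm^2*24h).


WVP = 4.53 / (42 x 16) x 10000 = 67.41 g/(m^2*h)
Mass loss in mg = 4.53 x 1000 = 4530 mg
Per cm^2 per 24h in mg: 4530 x 24 / (42 x 16) = 108720 / 672 = 161.79 mg/(cm^2*24h)


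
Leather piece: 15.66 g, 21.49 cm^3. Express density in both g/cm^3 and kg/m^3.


0.729 g/cm^3
729 kg/m^3


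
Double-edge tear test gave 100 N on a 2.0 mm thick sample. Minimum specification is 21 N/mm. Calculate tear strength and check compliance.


Tear strength = 50.0 N/mm
Compliant: Yes

Tear strength = 100 / 2.0 = 50.0 N/mm
Required minimum = 21 N/mm
Compliant: Yes


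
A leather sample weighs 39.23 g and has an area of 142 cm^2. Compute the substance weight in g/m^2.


2762.7 g/m^2

Substance weight = mass / area x 10000
SW = 39.23 / 142 x 10000
SW = 2762.7 g/m^2


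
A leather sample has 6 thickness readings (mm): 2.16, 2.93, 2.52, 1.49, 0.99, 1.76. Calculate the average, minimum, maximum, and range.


Average = 1.98 mm
Min = 0.99 mm
Max = 2.93 mm
Range = 1.94 mm


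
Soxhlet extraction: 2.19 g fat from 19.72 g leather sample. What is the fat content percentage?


11.1%

Fat content = 2.19 / 19.72 x 100
Fat = 11.1%


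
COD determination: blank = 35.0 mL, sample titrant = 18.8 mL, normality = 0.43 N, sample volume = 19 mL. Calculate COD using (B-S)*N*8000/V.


COD = (35.0 - 18.8) x 0.43 x 8000 / 19
COD = 16.2 x 0.43 x 8000 / 19
COD = 2933.1 mg/L


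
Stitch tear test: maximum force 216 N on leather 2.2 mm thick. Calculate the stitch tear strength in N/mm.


Stitch tear strength = force / thickness
STS = 216 / 2.2 = 98.2 N/mm


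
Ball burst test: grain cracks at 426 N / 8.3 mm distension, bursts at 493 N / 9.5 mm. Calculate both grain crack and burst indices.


Crack index = 51.3 N/mm
Burst index = 51.9 N/mm


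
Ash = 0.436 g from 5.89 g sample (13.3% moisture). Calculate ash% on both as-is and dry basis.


As-is ash% = 0.436 / 5.89 x 100 = 7.40%
Dry mass = 5.89 x (100 - 13.3) / 100 = 5.10663 g
Dry-basis ash% = 0.436 / 5.10663 x 100 = 8.54%


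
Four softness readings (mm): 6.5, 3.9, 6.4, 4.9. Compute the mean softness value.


Sum = 6.5 + 3.9 + 6.4 + 4.9
Mean = 21.7 / 4 = 5.43 mm


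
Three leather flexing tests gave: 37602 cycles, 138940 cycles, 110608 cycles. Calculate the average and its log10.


Average = 95717 cycles
log10 = 4.98


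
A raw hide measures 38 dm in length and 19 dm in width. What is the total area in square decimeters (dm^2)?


722 dm^2

Area = length x width
Area = 38 x 19 = 722 dm^2


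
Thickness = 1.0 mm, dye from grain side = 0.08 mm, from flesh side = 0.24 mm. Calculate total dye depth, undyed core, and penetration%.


Total dyed = 0.32 mm
Undyed core = 0.68 mm
Penetration = 32.0%

Total dyed = 0.08 + 0.24 = 0.32 mm
Undyed core = 1.0 - 0.32 = 0.68 mm
Penetration = 0.32 / 1.0 x 100 = 32.0%


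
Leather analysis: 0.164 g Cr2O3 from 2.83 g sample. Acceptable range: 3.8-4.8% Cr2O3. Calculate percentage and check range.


Cr2O3% = 0.164 / 2.83 x 100 = 5.80%
Acceptable range: 3.8 to 4.8%
Within range: No


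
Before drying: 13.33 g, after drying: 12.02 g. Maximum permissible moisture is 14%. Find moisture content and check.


Moisture content = 9.8%
Acceptable: Yes

MC = (13.33 - 12.02) / 13.33 x 100 = 9.8%
Maximum: 14%
Acceptable: Yes


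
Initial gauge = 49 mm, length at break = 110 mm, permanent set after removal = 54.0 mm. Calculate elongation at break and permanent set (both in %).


Elongation at break = (110 - 49) / 49 x 100 = 124.5%
Permanent set = (54.0 - 49) / 49 x 100 = 10.2%


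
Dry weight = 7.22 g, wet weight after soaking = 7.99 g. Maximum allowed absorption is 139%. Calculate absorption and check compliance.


WA = (7.99 - 7.22) / 7.22 x 100 = 10.7%
Maximum allowed: 139%
Compliant: Yes


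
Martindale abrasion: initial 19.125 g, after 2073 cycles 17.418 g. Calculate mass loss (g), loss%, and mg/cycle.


Loss = 19.125 - 17.418 = 1.707 g
Loss% = 1.707 / 19.125 x 100 = 8.93%
Rate = 1.707 / 2073 x 1000 = 0.823 mg/cycle


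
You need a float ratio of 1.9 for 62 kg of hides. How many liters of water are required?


Water = hide weight x target ratio
Water = 62 x 1.9 = 117.8 L


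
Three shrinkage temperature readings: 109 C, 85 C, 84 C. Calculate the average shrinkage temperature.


Average = (109 + 85 + 84) / 3
Average = 278 / 3 = 92.7 C


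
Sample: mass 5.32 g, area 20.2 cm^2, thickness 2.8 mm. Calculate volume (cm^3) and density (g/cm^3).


Volume = 5.656 cm^3
Density = 0.941 g/cm^3


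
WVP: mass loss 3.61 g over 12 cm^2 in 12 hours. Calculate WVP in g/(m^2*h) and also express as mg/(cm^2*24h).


WVP = 250.69 g/(m^2*h)
Daily rate = 601.67 mg/(cm^2*24h)

WVP = 3.61 / (12 x 12) x 10000 = 250.69 g/(m^2*h)
Mass loss in mg = 3.61 x 1000 = 3610 mg
Per cm^2 per 24h in mg: 3610 x 24 / (12 x 12) = 86640 / 144 = 601.67 mg/(cm^2*24h)


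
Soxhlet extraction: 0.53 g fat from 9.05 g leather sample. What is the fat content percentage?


Fat content = 0.53 / 9.05 x 100
Fat = 5.9%


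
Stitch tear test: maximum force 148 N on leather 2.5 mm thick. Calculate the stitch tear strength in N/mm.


59.2 N/mm

Stitch tear strength = force / thickness
STS = 148 / 2.5 = 59.2 N/mm


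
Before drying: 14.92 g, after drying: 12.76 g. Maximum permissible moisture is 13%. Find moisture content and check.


MC = (14.92 - 12.76) / 14.92 x 100 = 14.5%
Maximum: 13%
Acceptable: No


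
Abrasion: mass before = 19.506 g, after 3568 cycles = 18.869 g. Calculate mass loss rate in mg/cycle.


0.179 mg/cycle


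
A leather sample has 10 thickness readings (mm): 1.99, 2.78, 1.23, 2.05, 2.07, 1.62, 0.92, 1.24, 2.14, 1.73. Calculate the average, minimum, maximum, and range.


Average = 1.78 mm
Min = 0.92 mm
Max = 2.78 mm
Range = 1.86 mm

Sum = 17.77
Average = 17.77 / 10 = 1.78 mm
Minimum = 0.92 mm
Maximum = 2.78 mm
Range = 2.78 - 0.92 = 1.86 mm
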